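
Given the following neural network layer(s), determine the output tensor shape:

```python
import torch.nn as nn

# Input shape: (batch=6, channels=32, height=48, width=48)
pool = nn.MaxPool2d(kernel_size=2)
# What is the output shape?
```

Input: (6, 32, 48, 48) -> Output: (6, 32, 24, 24)

Answer: (6, 32, 24, 24)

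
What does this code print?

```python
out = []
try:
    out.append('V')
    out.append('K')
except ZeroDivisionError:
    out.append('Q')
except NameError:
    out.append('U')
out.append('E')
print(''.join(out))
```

Execution trace: 'V' (try body) → 'K' (try body, no exception) → 'E' (after the try/except). Output: VKE

Answer: VKE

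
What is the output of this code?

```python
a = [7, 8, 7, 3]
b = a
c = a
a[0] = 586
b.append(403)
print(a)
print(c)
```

Key concept: multiple aliases.
Step by step:
`a = [7, 8, 7, 3]` → a = [7, 8, 7, 3]
`b = a` → b = [7, 8, 7, 3] (same object as a)
`c = a` → c = [7, 8, 7, 3] (same object as a, b)
`a[0] = 586` → a = [586, 8, 7, 3] (same object as b, c); b = [586, 8, 7, 3] (same object as a, c); c = [586, 8, 7, 3] (same object as a, b)
`b.append(403)` → a = [586, 8, 7, 3, 403] (same object as b, c); b = [586, 8, 7, 3, 403] (same object as a, c); c = [586, 8, 7, 3, 403] (same object as a, b)
`print(a)` → prints [586, 8, 7, 3, 403]
`print(c)` → prints [586, 8, 7, 3, 403]

Answer:
[586, 8, 7, 3, 403]
[586, 8, 7, 3, 403]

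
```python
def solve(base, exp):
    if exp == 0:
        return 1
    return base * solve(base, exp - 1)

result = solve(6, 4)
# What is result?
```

solve(6, 4) = 6 * 6 * 6 * 6 = 1296

Answer: 1296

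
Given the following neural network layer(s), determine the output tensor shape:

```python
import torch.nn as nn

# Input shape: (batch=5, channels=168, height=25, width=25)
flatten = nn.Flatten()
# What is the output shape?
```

Input: (5, 168, 25, 25) -> Output: (5, 105000)

Answer: (5, 105000)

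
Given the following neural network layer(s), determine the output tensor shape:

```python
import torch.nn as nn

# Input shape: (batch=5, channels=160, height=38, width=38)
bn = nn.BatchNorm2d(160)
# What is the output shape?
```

Input: (5, 160, 38, 38) -> Output: (5, 160, 38, 38)

Answer: (5, 160, 38, 38)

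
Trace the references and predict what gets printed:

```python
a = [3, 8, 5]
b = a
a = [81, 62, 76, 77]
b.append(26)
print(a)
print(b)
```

Key concept: rebinding vs mutation: a is rebound to a new list, b still points at the original.
Step by step:
`a = [3, 8, 5]` → a = [3, 8, 5]
`b = a` → b = [3, 8, 5] (same object as a)
`a = [81, 62, 76, 77]` → a = [81, 62, 76, 77]
`b.append(26)` → b = [3, 8, 5, 26]
`print(a)` → prints [81, 62, 76, 77]
`print(b)` → prints [3, 8, 5, 26]

Answer:
[81, 62, 76, 77]
[3, 8, 5, 26]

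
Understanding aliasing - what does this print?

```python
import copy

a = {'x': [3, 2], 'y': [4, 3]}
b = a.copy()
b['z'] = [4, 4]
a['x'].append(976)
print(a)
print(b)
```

Key concept: shallow copy of dict with mutable values.
Step by step:
`a = {'x': [3, 2], 'y': [4, 3]}` → a = {'x': [3, 2], 'y': [4, 3]}
`b = a.copy()` → b = {'x': [3, 2], 'y': [4, 3]}
`b['z'] = [4, 4]` → b = {'x': [3, 2], 'y': [4, 3], 'z': [4, 4]}
`a['x'].append(976)` → a = {'x': [3, 2, 976], 'y': [4, 3]}; b = {'x': [3, 2, 976], 'y': [4, 3], 'z': [4, 4]}
`print(a)` → prints {'x': [3, 2, 976], 'y': [4, 3]}
`print(b)` → prints {'x': [3, 2, 976], 'y': [4, 3], 'z': [4, 4]}

Answer:
{'x': [3, 2, 976], 'y': [4, 3]}
{'x': [3, 2, 976], 'y': [4, 3], 'z': [4, 4]}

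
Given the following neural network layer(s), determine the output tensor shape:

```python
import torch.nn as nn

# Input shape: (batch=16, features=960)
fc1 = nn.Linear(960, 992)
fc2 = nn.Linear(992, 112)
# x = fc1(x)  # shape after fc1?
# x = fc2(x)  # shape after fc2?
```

Input: (16, 960) -> after fc1: (16, 992) -> Output: (16, 112)

Answer: (16, 112)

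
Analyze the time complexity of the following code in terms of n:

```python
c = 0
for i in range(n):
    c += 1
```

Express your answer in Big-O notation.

Each loop level contributes: n. Multiplying the contributions gives O(n).

Answer: O(n)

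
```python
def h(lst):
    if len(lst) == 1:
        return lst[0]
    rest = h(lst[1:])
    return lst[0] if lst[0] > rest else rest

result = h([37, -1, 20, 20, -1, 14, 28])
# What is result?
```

Recursive max over [37, -1, 20, 20, -1, 14, 28] = 37

Answer: 37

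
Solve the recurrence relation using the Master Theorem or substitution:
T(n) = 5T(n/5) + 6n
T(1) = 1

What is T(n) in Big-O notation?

By Master Theorem: a=5, b=5, f(n)=6n. Since log_5(5) = 1 and f(n) = Θ(n^1), Case 2 applies. T(n) = O(n log n).

Answer: O(n log n)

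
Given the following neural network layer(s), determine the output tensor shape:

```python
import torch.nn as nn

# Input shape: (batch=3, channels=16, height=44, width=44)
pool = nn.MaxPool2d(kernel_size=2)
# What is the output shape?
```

Input: (3, 16, 44, 44) -> Output: (3, 16, 22, 22)

Answer: (3, 16, 22, 22)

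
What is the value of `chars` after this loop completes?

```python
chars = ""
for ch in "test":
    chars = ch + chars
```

Reverse 'test'
`chars` takes the values: "" → "t" → "et" → "set" → "tset"

Answer: "tset"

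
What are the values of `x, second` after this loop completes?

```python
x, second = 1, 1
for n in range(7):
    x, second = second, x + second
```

Fibonacci: after 7 iterations
`x, second` takes the values: (1, 1) → (1, 2) → (2, 3) → (3, 5) → (5, 8) → (8, 13) → (13, 21) → (21, 34)

Answer: 21, 34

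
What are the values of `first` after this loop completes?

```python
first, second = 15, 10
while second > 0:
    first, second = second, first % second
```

GCD of 15 and 10
`first` takes the values: 15 → 10 → 5

Answer: 5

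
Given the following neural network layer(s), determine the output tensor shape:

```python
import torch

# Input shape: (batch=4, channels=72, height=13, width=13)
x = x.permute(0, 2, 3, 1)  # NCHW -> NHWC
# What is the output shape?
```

Input: (4, 72, 13, 13) -> Output: (4, 13, 13, 72)

Answer: (4, 13, 13, 72)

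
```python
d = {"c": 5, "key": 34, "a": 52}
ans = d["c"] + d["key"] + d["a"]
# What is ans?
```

Trace:
`d = {"c": 5, "key": 34, "a": 52}` → d = {'c': 5, 'key': 34, 'a': 52}
`ans = d["c"] + d["key"] + d["a"]` → ans = 91
So ans = 91

Answer: 91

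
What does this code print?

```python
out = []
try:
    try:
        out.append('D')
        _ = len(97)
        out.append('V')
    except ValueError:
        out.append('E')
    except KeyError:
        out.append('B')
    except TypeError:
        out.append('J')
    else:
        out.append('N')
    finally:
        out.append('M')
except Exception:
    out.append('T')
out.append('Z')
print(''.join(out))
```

Execution trace: 'D' (inner try body) → 'J' (inner except TypeError) → 'M' (inner finally) → 'Z' (after the try/except). Output: DJMZ

Answer: DJMZ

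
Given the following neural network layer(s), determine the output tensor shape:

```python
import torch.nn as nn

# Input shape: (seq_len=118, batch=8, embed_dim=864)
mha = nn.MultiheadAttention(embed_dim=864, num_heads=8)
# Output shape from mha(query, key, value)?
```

Input: (118, 8, 864) -> Output: (118, 8, 864)

Answer: (118, 8, 864)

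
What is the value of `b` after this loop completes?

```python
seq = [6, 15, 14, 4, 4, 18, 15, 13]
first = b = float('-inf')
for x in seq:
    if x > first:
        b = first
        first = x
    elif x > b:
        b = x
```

Second largest (with repeats) in [6, 15, 14, 4, 4, 18, 15, 13]
`b` takes the values: -inf → 6 → 14 → 15

Answer: 15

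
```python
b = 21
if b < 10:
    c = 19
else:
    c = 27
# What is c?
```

Trace:
`b = 21` → b = 21
`if b < 10: ...` → b < 10 is False, take else branch → c = 27
So c = 27

Answer: 27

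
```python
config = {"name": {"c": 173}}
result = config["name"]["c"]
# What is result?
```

Trace:
`config = {"name": {"c": 173}}` → config = {'name': {'c': 173}}
`result = config["name"]["c"]` → result = 173
So result = 173

Answer: 173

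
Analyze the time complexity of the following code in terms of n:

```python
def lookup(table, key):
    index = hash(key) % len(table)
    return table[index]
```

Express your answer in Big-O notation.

This is Hash table lookup (average case). Time complexity: O(1).

Answer: O(1)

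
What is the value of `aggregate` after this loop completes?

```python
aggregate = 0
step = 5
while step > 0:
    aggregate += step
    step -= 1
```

Sum 5 down to 1
`aggregate` takes the values: 0 → 5 → 9 → 12 → 14 → 15

Answer: 15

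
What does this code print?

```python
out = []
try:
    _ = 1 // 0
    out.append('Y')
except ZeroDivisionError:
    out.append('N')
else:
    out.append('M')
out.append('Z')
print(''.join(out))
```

Execution trace: 'N' (except ZeroDivisionError) → 'Z' (after the try/except). Output: NZ

Answer: NZ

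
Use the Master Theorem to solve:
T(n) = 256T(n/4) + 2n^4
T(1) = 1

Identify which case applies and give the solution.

a=256, b=4, f(n)=2n^4. log_4(256) = 4. Since c=4 = 4, Case 2 applies: T(n) = Θ(n^log_b(a) · log n) = O(n^4 log n).

Answer: O(n^4 log n) - Case 2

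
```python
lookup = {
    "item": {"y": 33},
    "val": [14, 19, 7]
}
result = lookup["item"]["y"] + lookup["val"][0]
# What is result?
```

Trace:
`lookup = { ...` → lookup = {'item': {'y': 33}, 'val': [14, 19, 7]}
`result = lookup["item"]["y"] + lookup["val"][0]` → result = 47
So result = 47

Answer: 47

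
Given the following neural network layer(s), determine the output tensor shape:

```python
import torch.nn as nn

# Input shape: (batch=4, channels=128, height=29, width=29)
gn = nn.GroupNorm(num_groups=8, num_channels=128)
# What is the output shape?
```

Input: (4, 128, 29, 29) -> Output: (4, 128, 29, 29)

Answer: (4, 128, 29, 29)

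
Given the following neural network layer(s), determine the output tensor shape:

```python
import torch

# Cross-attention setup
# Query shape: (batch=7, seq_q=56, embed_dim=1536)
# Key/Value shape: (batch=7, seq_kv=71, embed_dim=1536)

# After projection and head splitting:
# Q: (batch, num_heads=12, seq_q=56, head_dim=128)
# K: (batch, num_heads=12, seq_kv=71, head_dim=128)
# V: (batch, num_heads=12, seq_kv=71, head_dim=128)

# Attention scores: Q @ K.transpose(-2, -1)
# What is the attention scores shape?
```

Input: (7, 56, 1536) -> Output: (7, 12, 56, 71)

Answer: (7, 12, 56, 71)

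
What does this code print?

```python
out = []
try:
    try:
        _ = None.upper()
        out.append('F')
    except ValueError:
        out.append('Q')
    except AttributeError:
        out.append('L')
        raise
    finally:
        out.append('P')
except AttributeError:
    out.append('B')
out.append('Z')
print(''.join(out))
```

Execution trace: 'L' (inner except AttributeError) → 'P' (inner finally) → 'B' (outer except AttributeError) → 'Z' (after the try/except). Output: LPBZ

Answer: LPBZ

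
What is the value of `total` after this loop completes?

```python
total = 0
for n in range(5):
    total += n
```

Sum of 0 to 4 = 10
`total` takes the values: 0 → 1 → 3 → 6 → 10

Answer: 10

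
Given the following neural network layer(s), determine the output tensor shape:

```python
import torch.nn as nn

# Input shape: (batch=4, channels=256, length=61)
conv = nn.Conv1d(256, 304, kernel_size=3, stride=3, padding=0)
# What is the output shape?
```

Input: (4, 256, 61) -> Output: (4, 304, 20)

Answer: (4, 304, 20)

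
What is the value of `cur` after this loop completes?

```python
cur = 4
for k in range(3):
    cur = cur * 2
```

Multiply by 2, 3 times: 4 * 2^3 = 32
`cur` takes the values: 4 → 8 → 16 → 32

Answer: 32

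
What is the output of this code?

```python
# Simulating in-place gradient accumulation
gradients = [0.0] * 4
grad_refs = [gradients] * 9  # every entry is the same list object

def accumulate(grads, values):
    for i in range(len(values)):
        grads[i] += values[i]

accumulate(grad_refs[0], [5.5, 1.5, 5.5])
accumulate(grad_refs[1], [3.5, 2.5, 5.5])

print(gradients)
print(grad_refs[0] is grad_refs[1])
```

Key concept: gradient accumulation aliasing.
Step by step:
`gradients = [0.0] * 4` → gradients = [0.0, 0.0, 0.0, 0.0]
`grad_refs = [gradients] * 9` → grad_refs = [[0.0, 0.0, 0.0, 0.0], [0.0, 0.0, 0.0, 0.0], [0.0, 0.0, 0.0, 0.0], [0.0, 0.0, 0.0, 0.0], [0.0, 0.0, 0.0, 0.0], [0.0, 0.0, 0.0, 0.0], [0.0, 0.0, 0.0, 0.0], [0.0, 0.0, 0.0, 0.0], [0.0, 0.0, 0.0, 0.0]]
`accumulate(grad_refs[0], [5.5, 1.5, 5.5])` → gradients = [5.5, 1.5, 5.5, 0.0]; grad_refs = [[5.5, 1.5, 5.5, 0.0], [5.5, 1.5, 5.5, 0.0], [5.5, 1.5, 5.5, 0.0], [5.5, 1.5, 5.5, 0.0], [5.5, 1.5, 5.5, 0.0], [5.5, 1.5, 5.5, 0.0], [5.5, 1.5, 5.5, 0.0], [5.5, 1.5, 5.5, 0.0], [5.5, 1.5, 5.5, 0.0]]
`accumulate(grad_refs[1], [3.5, 2.5, 5.5])` → gradients = [9.0, 4.0, 11.0, 0.0]; grad_refs = [[9.0, 4.0, 11.0, 0.0], [9.0, 4.0, 11.0, 0.0], [9.0, 4.0, 11.0, 0.0], [9.0, 4.0, 11.0, 0.0], [9.0, 4.0, 11.0, 0.0], [9.0, 4.0, 11.0, 0.0], [9.0, 4.0, 11.0, 0.0], [9.0, 4.0, 11.0, 0.0], [9.0, 4.0, 11.0, 0.0]]
`print(gradients)` → prints [9.0, 4.0, 11.0, 0.0]
`print(grad_refs[0] is grad_refs[1])` → prints True

Answer:
[9.0, 4.0, 11.0, 0.0]
True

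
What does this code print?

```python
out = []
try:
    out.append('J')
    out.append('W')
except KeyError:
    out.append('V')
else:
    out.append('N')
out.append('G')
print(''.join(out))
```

Execution trace: 'J' (try body) → 'W' (try body, no exception) → 'N' (else) → 'G' (after the try/except). Output: JWNG

Answer: JWNG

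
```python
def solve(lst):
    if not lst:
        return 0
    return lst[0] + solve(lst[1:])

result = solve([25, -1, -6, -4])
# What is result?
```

25 + (-1) + (-6) + (-4) + 0 = 14

Answer: 14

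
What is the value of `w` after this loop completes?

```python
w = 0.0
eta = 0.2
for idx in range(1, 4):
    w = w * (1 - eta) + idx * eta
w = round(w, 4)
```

Moving average with lr=0.2
`w` takes the values: 0.0 → 0.2 → 0.56 → 1.048

Answer: 1.048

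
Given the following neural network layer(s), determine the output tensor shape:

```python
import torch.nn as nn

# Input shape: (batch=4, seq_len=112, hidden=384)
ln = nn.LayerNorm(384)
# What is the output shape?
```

Input: (4, 112, 384) -> Output: (4, 112, 384)

Answer: (4, 112, 384)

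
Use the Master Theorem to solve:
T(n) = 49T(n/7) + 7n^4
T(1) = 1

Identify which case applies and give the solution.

a=49, b=7, f(n)=7n^4. log_7(49) = 2. Since c=4 > 2 and the regularity condition holds (49(n/7)^4 = (49/7^4)n^4 with 49/7^4 < 1), Case 3 applies: T(n) = Θ(f(n)) = O(n^4).

Answer: O(n^4) - Case 3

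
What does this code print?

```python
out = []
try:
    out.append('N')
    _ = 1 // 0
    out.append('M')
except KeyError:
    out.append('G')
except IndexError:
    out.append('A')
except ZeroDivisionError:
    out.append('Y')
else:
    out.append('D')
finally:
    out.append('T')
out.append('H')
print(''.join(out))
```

Execution trace: 'N' (try body) → 'Y' (except ZeroDivisionError) → 'T' (finally) → 'H' (after the try/except). Output: NYTH

Answer: NYTH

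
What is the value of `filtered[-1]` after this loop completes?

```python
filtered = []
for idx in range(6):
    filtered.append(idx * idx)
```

Last element of squares 0 to 5
`filtered` takes the values: [] → [0] → [0, 1] → [0, 1, 4] → [0, 1, 4, 9] → [0, 1, 4, 9, 16] → [0, 1, 4, 9, 16, 25]
So `filtered[-1]` = 25

Answer: 25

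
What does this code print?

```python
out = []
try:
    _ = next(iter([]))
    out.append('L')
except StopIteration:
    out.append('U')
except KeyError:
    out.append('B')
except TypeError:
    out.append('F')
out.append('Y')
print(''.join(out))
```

Execution trace: 'U' (except StopIteration) → 'Y' (after the try/except). Output: UY

Answer: UY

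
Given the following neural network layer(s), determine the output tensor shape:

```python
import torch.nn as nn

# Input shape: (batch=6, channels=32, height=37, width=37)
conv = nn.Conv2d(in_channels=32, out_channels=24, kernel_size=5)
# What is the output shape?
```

Input: (6, 32, 37, 37) -> Output: (6, 24, 33, 33)

Answer: (6, 24, 33, 33)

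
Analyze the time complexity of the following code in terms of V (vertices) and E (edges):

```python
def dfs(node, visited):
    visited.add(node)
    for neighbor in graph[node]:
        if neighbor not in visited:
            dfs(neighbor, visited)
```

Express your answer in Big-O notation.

This is Depth-first search (recursive). Time complexity: O(V + E).

Answer: O(V + E)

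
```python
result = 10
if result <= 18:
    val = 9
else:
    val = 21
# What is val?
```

Trace:
`result = 10` → result = 10
`if result <= 18: ...` → result <= 18 is True → val = 9
So val = 9

Answer: 9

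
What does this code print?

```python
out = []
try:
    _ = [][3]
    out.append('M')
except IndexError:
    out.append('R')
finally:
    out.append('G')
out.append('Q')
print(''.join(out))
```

Execution trace: 'R' (except IndexError) → 'G' (finally) → 'Q' (after the try/except). Output: RGQ

Answer: RGQ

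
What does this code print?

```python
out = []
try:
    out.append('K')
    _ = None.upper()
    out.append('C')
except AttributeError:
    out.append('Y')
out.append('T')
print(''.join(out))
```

Execution trace: 'K' (try body) → 'Y' (except AttributeError) → 'T' (after the try/except). Output: KYT

Answer: KYT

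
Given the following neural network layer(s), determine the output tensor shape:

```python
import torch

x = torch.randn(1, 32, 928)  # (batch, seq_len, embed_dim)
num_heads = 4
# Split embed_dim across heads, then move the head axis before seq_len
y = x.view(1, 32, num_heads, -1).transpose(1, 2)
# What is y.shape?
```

Input: (1, 32, 928) -> head_dim = 928 // 4 = 232; after view: (1, 32, 4, 232) -> after transpose(1, 2): (1, 4, 32, 232) -> Output: (1, 4, 32, 232)

Answer: (1, 4, 32, 232)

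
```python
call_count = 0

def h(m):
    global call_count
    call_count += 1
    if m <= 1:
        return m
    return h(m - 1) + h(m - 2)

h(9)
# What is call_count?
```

Calls(m) = 1 + Calls(m-1) + Calls(m-2); Calls(0)=Calls(1)=1. For m=9 this gives 109.

Answer: 109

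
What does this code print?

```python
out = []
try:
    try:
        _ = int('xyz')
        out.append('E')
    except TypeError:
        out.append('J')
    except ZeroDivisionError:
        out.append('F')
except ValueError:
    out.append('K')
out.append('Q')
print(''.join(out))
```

Execution trace: 'K' (outer except ValueError) → 'Q' (after the try/except). Output: KQ

Answer: KQ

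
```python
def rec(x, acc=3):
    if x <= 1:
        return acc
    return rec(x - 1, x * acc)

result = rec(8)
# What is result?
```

Accumulator trace (n, acc): (8, 3) -> (7, 24) -> (6, 168) -> (5, 1008) -> (4, 5040) -> (3, 20160) -> (2, 60480) -> (1, 120960) -> return 120960

Answer: 120960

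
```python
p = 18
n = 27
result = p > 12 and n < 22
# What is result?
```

Trace:
`p = 18` → p = 18
`n = 27` → n = 27
`result = p > 12 and n < 22` → result = False
So result = False

Answer: False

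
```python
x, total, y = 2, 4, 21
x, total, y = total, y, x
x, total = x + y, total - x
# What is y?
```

Trace:
`x, total, y = 2, 4, 21` → x = 2; total = 4; y = 21
`x, total, y = total, y, x` → x = 4; total = 21; y = 2
`x, total = x + y, total - x` → x = 6; total = 17
So y = 2

Answer: 2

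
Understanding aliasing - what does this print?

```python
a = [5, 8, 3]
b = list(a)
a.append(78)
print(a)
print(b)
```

Key concept: list() constructor creates copy.
Step by step:
`a = [5, 8, 3]` → a = [5, 8, 3]
`b = list(a)` → b = [5, 8, 3]
`a.append(78)` → a = [5, 8, 3, 78]
`print(a)` → prints [5, 8, 3, 78]
`print(b)` → prints [5, 8, 3]

Answer:
[5, 8, 3, 78]
[5, 8, 3]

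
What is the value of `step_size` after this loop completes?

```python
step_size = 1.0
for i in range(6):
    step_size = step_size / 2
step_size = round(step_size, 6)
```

Halving LR 6 times: 1 / 2^6
`step_size` takes the values: 1.0 → 0.5 → 0.25 → 0.125 → 0.0625 → 0.03125 → 0.015625

Answer: 0.015625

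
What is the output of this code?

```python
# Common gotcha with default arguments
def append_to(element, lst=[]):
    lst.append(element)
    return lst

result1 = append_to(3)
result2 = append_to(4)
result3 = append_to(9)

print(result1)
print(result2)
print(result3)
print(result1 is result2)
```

Key concept: mutable default argument gotcha.
Step by step:
`result1 = append_to(3)` → result1 = [3]
`result2 = append_to(4)` → result1 = [3, 4] (same object as result2); result2 = [3, 4] (same object as result1)
`result3 = append_to(9)` → result1 = [3, 4, 9] (same object as result2, result3); result2 = [3, 4, 9] (same object as result1, result3); result3 = [3, 4, 9] (same object as result1, result2)
`print(result1)` → prints [3, 4, 9]
`print(result2)` → prints [3, 4, 9]
`print(result3)` → prints [3, 4, 9]
`print(result1 is result2)` → prints True

Answer:
[3, 4, 9]
[3, 4, 9]
[3, 4, 9]
True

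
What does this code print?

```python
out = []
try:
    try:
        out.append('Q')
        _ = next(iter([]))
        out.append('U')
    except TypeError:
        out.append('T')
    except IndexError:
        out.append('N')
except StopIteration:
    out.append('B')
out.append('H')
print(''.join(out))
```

Execution trace: 'Q' (try body) → 'B' (outer except StopIteration) → 'H' (after the try/except). Output: QBH

Answer: QBH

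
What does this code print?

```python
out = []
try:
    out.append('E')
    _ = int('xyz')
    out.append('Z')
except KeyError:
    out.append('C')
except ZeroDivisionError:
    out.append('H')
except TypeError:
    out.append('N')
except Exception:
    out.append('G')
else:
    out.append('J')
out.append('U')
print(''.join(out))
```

Execution trace: 'E' (try body) → 'G' (except Exception) → 'U' (after the try/except). Output: EGU

Answer: EGU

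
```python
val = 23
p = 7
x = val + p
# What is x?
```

Trace:
`val = 23` → val = 23
`p = 7` → p = 7
`x = val + p` → x = 30
So x = 30

Answer: 30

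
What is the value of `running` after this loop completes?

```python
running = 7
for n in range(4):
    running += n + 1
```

Start at 7, add 1 to 4 = 17
`running` takes the values: 7 → 8 → 10 → 13 → 17

Answer: 17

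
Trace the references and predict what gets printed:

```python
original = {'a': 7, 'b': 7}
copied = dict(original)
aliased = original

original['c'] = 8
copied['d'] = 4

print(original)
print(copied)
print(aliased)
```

Key concept: dict() creates copy, assignment creates alias.
Step by step:
`original = {'a': 7, 'b': 7}` → original = {'a': 7, 'b': 7}
`copied = dict(original)` → copied = {'a': 7, 'b': 7}
`aliased = original` → aliased = {'a': 7, 'b': 7} (same object as original)
`original['c'] = 8` → original = {'a': 7, 'b': 7, 'c': 8} (same object as aliased); aliased = {'a': 7, 'b': 7, 'c': 8} (same object as original)
`copied['d'] = 4` → copied = {'a': 7, 'b': 7, 'd': 4}
`print(original)` → prints {'a': 7, 'b': 7, 'c': 8}
`print(copied)` → prints {'a': 7, 'b': 7, 'd': 4}
`print(aliased)` → prints {'a': 7, 'b': 7, 'c': 8}

Answer:
{'a': 7, 'b': 7, 'c': 8}
{'a': 7, 'b': 7, 'd': 4}
{'a': 7, 'b': 7, 'c': 8}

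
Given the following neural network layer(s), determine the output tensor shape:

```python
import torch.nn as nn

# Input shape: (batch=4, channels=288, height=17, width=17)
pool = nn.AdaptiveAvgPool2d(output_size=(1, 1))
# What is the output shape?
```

Input: (4, 288, 17, 17) -> Output: (4, 288, 1, 1)

Answer: (4, 288, 1, 1)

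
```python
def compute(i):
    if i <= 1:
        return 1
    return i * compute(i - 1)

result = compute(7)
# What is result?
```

compute(7) = 7 * 6 * 5 * 4 * 3 * 2 * 1 = 5040

Answer: 5040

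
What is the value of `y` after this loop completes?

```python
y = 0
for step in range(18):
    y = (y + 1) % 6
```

Increment mod 6, 18 times = 0
`y` takes the values: 0 → 1 → 2 → 3 → 4 → 5 → 0 → 1 → 2 → 3 → 4 → 5 → 0 → 1 → 2 → 3 → 4 → 5 → 0

Answer: 0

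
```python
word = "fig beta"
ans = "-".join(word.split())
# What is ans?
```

Trace:
`word = "fig beta"` → word = 'fig beta'
`ans = "-".join(word.split())` → ans = 'fig-beta'
So ans = 'fig-beta'

Answer: 'fig-beta'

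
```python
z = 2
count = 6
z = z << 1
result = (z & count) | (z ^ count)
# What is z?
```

Trace:
`z = 2` → z = 2
`count = 6` → count = 6
`z = z << 1` → z = 4
`result = (z & count) | (z ^ count)` → result = 6
So z = 4

Answer: 4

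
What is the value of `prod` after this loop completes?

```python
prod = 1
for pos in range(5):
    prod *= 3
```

3^5 = 243
`prod` takes the values: 1 → 3 → 9 → 27 → 81 → 243

Answer: 243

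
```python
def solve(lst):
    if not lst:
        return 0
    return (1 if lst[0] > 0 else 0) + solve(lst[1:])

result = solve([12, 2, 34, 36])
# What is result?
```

Count of positive elements in [12, 2, 34, 36] = 4

Answer: 4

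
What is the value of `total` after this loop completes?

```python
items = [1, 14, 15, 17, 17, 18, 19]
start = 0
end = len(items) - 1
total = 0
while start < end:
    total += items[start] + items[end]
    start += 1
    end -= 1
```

Sum of pairs from ends
`total` takes the values: 0 → 20 → 52 → 84

Answer: 84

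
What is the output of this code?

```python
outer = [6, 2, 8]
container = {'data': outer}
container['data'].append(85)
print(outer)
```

Key concept: dict holds reference to list.
Step by step:
`outer = [6, 2, 8]` → outer = [6, 2, 8]
`container = {'data': outer}` → container = {'data': [6, 2, 8]}
`container['data'].append(85)` → outer = [6, 2, 8, 85]; container = {'data': [6, 2, 8, 85]}
`print(outer)` → prints [6, 2, 8, 85]

Answer: [6, 2, 8, 85]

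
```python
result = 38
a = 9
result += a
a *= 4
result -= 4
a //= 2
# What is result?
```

Trace:
`result = 38` → result = 38
`a = 9` → a = 9
`result += a` → result = 47
`a *= 4` → a = 36
`result -= 4` → result = 43
`a //= 2` → a = 18
So result = 43

Answer: 43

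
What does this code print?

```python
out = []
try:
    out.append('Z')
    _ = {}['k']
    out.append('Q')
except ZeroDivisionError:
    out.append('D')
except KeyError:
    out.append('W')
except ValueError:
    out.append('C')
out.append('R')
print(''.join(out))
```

Execution trace: 'Z' (try body) → 'W' (except KeyError) → 'R' (after the try/except). Output: ZWR

Answer: ZWR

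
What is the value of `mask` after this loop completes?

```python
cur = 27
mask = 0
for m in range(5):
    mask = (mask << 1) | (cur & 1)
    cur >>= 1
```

Reverse lowest 5 bits of 27
`mask` takes the values: 0 → 1 → 3 → 6 → 13 → 27

Answer: 27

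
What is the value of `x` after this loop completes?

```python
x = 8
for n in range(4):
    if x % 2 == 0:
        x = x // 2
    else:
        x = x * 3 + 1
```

Collatz-style transformation from 8
`x` takes the values: 8 → 4 → 2 → 1 → 4

Answer: 4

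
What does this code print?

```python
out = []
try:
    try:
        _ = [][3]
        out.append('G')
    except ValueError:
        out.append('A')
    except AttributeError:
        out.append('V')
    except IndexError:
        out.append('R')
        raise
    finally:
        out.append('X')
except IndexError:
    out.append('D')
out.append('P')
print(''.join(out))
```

Execution trace: 'R' (inner except IndexError) → 'X' (inner finally) → 'D' (outer except IndexError) → 'P' (after the try/except). Output: RXDP

Answer: RXDP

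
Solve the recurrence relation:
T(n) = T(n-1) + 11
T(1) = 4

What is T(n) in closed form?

Unrolling: T(n) = T(1) + 11·(n-1) = 4 + 11(n-1) = 11n - 7.

Answer: T(n) = 11n - 7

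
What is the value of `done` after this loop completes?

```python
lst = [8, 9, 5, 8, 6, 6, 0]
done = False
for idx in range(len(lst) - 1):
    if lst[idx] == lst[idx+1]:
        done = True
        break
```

Check consecutive duplicates in [8, 9, 5, 8, 6, 6, 0]
`done` takes the values: False → True

Answer: True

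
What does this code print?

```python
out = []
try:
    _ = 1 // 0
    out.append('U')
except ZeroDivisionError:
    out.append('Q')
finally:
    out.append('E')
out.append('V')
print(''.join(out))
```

Execution trace: 'Q' (except ZeroDivisionError) → 'E' (finally) → 'V' (after the try/except). Output: QEV

Answer: QEV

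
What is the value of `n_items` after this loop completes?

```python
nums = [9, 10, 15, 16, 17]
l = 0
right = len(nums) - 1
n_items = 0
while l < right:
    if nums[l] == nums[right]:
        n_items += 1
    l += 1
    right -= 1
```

Count matching pairs from ends
`n_items` takes the values: 0

Answer: 0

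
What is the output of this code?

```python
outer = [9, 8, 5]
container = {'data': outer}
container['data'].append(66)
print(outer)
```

Key concept: dict holds reference to list.
Step by step:
`outer = [9, 8, 5]` → outer = [9, 8, 5]
`container = {'data': outer}` → container = {'data': [9, 8, 5]}
`container['data'].append(66)` → outer = [9, 8, 5, 66]; container = {'data': [9, 8, 5, 66]}
`print(outer)` → prints [9, 8, 5, 66]

Answer: [9, 8, 5, 66]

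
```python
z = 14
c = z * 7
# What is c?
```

Trace:
`z = 14` → z = 14
`c = z * 7` → c = 98
So c = 98

Answer: 98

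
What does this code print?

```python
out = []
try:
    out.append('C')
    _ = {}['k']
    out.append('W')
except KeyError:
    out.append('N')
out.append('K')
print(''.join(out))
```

Execution trace: 'C' (try body) → 'N' (except KeyError) → 'K' (after the try/except). Output: CNK

Answer: CNK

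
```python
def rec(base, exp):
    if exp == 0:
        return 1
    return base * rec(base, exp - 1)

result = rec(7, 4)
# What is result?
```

rec(7, 4) = 7 * 7 * 7 * 7 = 2401

Answer: 2401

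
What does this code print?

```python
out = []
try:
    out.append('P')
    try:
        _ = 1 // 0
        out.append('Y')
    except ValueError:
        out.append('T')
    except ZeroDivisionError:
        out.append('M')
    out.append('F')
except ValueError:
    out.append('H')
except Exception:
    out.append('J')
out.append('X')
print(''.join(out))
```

Execution trace: 'P' (try body) → 'M' (inner except ZeroDivisionError) → 'F' (try body, no exception) → 'X' (after the try/except). Output: PMFX

Answer: PMFX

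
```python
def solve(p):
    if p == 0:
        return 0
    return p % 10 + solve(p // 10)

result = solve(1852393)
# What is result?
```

Sum of digits of 1852393: 3 + 9 + 3 + 2 + 5 + 8 + 1 = 31

Answer: 31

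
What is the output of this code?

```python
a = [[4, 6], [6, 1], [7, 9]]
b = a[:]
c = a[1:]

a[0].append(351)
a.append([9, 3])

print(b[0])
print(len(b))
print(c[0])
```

Key concept: slice with nested mutation.
Step by step:
`a = [[4, 6], [6, 1], [7, 9]]` → a = [[4, 6], [6, 1], [7, 9]]
`b = a[:]` → b = [[4, 6], [6, 1], [7, 9]]
`c = a[1:]` → c = [[6, 1], [7, 9]]
`a[0].append(351)` → a = [[4, 6, 351], [6, 1], [7, 9]]; b = [[4, 6, 351], [6, 1], [7, 9]]
`a.append([9, 3])` → a = [[4, 6, 351], [6, 1], [7, 9], [9, 3]]
`print(b[0])` → prints [4, 6, 351]
`print(len(b))` → prints 3
`print(c[0])` → prints [6, 1]

Answer:
[4, 6, 351]
3
[6, 1]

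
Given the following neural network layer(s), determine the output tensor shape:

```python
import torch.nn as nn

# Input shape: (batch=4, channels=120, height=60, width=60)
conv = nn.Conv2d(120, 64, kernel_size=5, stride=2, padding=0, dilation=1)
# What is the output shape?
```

Input: (4, 120, 60, 60) -> Output: (4, 64, 28, 28)

Answer: (4, 64, 28, 28)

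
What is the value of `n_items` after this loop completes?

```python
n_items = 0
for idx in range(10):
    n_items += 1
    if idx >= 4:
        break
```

Loop breaks when idx reaches 4, n_items is 5
`n_items` takes the values: 0 → 1 → 2 → 3 → 4 → 5

Answer: 5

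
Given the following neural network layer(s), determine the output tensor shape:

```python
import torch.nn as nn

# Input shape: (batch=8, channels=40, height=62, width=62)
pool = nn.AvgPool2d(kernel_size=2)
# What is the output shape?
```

Input: (8, 40, 62, 62) -> Output: (8, 40, 31, 31)

Answer: (8, 40, 31, 31)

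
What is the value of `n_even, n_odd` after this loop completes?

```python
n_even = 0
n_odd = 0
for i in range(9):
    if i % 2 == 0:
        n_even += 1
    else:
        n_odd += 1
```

Count evens and odds in range(9)
`n_even, n_odd` takes the values: (0, 0) → (1, 0) → (1, 1) → (2, 1) → (2, 2) → (3, 2) → (3, 3) → (4, 3) → (4, 4) → (5, 4)

Answer: 5, 4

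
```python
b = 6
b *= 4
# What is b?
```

Trace:
`b = 6` → b = 6
`b *= 4` → b = 24
So b = 24

Answer: 24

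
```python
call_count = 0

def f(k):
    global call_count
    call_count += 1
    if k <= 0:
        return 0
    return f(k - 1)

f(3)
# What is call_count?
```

Linear recursion stepping by 1: 4 calls from k=3 down to ≤0.

Answer: 4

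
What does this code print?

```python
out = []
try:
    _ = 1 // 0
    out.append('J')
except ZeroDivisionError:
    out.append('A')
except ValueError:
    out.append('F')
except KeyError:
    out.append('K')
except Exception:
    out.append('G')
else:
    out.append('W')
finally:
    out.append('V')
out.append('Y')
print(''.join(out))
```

Execution trace: 'A' (except ZeroDivisionError) → 'V' (finally) → 'Y' (after the try/except). Output: AVY

Answer: AVY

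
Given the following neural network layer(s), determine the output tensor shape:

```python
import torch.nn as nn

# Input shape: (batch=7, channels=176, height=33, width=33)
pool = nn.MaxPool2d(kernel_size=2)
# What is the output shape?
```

Input: (7, 176, 33, 33) -> Output: (7, 176, 16, 16)

Answer: (7, 176, 16, 16)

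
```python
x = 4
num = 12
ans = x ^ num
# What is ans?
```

Trace:
`x = 4` → x = 4
`num = 12` → num = 12
`ans = x ^ num` → ans = 8
So ans = 8

Answer: 8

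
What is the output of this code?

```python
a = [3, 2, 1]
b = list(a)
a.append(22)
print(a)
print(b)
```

Key concept: list() constructor creates copy.
Step by step:
`a = [3, 2, 1]` → a = [3, 2, 1]
`b = list(a)` → b = [3, 2, 1]
`a.append(22)` → a = [3, 2, 1, 22]
`print(a)` → prints [3, 2, 1, 22]
`print(b)` → prints [3, 2, 1]

Answer:
[3, 2, 1, 22]
[3, 2, 1]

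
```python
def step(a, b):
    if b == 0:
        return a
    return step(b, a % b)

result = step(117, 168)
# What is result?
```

step(117, 168) -> step(168, 117) -> step(117, 51) -> step(51, 15) -> step(15, 6) -> step(6, 3) -> step(3, 0) -> 3

Answer: 3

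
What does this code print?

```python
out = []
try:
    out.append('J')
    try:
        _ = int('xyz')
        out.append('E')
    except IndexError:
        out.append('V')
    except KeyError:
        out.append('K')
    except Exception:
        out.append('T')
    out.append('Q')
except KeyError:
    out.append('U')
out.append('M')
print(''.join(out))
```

Execution trace: 'J' (try body) → 'T' (inner except Exception) → 'Q' (try body, no exception) → 'M' (after the try/except). Output: JTQM

Answer: JTQM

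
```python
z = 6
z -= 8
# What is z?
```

Trace:
`z = 6` → z = 6
`z -= 8` → z = -2
So z = -2

Answer: -2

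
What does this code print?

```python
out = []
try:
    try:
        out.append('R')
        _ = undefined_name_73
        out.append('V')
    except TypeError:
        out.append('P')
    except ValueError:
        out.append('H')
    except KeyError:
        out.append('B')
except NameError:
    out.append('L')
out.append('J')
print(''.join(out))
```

Execution trace: 'R' (try body) → 'L' (outer except NameError) → 'J' (after the try/except). Output: RLJ

Answer: RLJ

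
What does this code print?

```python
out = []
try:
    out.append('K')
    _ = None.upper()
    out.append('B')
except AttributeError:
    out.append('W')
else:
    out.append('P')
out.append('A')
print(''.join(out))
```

Execution trace: 'K' (try body) → 'W' (except AttributeError) → 'A' (after the try/except). Output: KWA

Answer: KWA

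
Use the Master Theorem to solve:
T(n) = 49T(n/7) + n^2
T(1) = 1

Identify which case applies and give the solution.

a=49, b=7, f(n)=n^2. log_7(49) = 2. Since c=2 = 2, Case 2 applies: T(n) = Θ(n^log_b(a) · log n) = O(n^2 log n).

Answer: O(n^2 log n) - Case 2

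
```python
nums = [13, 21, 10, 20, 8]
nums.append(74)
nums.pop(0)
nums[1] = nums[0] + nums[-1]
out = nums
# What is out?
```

Trace:
`nums = [13, 21, 10, 20, 8]` → nums = [13, 21, 10, 20, 8]
`nums.append(74)` → nums = [13, 21, 10, 20, 8, 74]
`nums.pop(0)` → nums = [21, 10, 20, 8, 74]
`nums[1] = nums[0] + nums[-1]` → nums = [21, 95, 20, 8, 74]
`out = nums` → out = [21, 95, 20, 8, 74]
So out = [21, 95, 20, 8, 74]

Answer: [21, 95, 20, 8, 74]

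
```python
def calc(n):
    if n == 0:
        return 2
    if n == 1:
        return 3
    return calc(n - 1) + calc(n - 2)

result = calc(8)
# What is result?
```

Build up from base cases: calc(0)=2, calc(1)=3, calc(2)=5, calc(3)=8, calc(4)=13, calc(5)=21, calc(6)=34, ..., calc(8)=89

Answer: 89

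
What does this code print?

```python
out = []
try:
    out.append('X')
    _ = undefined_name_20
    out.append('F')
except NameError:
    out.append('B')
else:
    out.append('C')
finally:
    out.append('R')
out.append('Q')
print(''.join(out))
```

Execution trace: 'X' (try body) → 'B' (except NameError) → 'R' (finally) → 'Q' (after the try/except). Output: XBRQ

Answer: XBRQ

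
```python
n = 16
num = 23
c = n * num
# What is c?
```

Trace:
`n = 16` → n = 16
`num = 23` → num = 23
`c = n * num` → c = 368
So c = 368

Answer: 368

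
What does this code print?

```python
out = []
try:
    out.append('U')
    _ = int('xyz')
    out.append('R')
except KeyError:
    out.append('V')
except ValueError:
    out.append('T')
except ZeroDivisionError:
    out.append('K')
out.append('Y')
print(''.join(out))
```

Execution trace: 'U' (try body) → 'T' (except ValueError) → 'Y' (after the try/except). Output: UTY

Answer: UTY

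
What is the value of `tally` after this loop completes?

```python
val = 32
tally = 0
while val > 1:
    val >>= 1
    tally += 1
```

Count right shifts until 1
`tally` takes the values: 0 → 1 → 2 → 3 → 4 → 5

Answer: 5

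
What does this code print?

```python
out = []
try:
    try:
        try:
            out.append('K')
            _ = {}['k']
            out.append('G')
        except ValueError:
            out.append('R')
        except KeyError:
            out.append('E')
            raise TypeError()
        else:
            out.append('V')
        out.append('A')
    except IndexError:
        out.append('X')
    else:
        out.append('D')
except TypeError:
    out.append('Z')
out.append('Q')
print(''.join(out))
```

Execution trace: 'K' (inner try body) → 'E' (inner except KeyError) → 'Z' (outer except TypeError) → 'Q' (after the try/except). Output: KEZQ

Answer: KEZQ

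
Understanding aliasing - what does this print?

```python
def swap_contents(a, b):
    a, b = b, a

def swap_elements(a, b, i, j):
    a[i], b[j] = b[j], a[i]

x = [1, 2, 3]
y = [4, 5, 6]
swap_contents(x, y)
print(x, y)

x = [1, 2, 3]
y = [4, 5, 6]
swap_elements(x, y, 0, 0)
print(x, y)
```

Key concept: parameter rebinding vs mutation.
Step by step:
`x = [1, 2, 3]` → x = [1, 2, 3]
`y = [4, 5, 6]` → y = [4, 5, 6]
`swap_contents(x, y)` → no visible change to tracked variables
`print(x, y)` → prints [1, 2, 3] [4, 5, 6]
`x = [1, 2, 3]` → x = [1, 2, 3]
`y = [4, 5, 6]` → y = [4, 5, 6]
`swap_elements(x, y, 0, 0)` → x = [4, 2, 3]; y = [1, 5, 6]
`print(x, y)` → prints [4, 2, 3] [1, 5, 6]

Answer:
[1, 2, 3] [4, 5, 6]
[4, 2, 3] [1, 5, 6]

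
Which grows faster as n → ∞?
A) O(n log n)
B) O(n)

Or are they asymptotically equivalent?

O(n log n) vs O(n): Higher order terms dominate.

Answer: A) O(n log n) grows faster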